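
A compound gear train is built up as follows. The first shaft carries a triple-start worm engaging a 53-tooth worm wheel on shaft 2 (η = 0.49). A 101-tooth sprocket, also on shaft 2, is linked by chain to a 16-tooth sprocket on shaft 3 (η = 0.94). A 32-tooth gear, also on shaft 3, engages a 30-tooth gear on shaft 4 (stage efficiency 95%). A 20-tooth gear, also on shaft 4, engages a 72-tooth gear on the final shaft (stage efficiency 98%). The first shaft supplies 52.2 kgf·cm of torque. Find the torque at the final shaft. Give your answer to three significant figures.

Worm: ratio = 53/3 = 17.667; torque at shaft 2 = 52.2 × 17.667 × 0.49 = 451.88 kgf·cm.
Chain: ratio = 16/101 = 0.15842; torque at shaft 3 = 451.88 × 0.15842 × 0.94 = 67.29 kgf·cm.
Gear mesh: ratio = 30/32 = 0.9375; torque at shaft 4 = 67.29 × 0.9375 × 0.95 = 59.93 kgf·cm.
Gear mesh: ratio = 72/20 = 3.6; torque at the final shaft = 59.93 × 3.6 × 0.98 = 211.43 kgf·cm.

211 kgf·cm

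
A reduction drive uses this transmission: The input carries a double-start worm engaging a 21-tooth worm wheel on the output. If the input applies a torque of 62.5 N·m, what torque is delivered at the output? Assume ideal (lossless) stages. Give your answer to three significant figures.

656 N·m

worm 21/2 = 10.5 → τ = 62.5·10.5 = 656.25 N·m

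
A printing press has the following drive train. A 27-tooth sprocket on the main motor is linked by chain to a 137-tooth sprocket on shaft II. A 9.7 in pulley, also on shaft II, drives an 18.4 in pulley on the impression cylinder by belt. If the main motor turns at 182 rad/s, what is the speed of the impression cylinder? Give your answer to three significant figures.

18.9 rad/s

Chain: ratio = 137/27 = 5.0741, so shaft II turns at 182 / 5.0741 = 35.869 rad/s.
Belt: ratio = 18.4/9.7 = 1.8969, so the impression cylinder turns at 35.869 / 1.8969 = 18.909 rad/s.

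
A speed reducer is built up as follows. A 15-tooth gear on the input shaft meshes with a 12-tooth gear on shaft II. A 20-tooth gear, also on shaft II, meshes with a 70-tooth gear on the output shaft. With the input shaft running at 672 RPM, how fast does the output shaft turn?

Gear mesh: ratio = 12/15 = 0.8, so shaft II turns at 672 / 0.8 = 840 RPM.
Gear mesh: ratio = 70/20 = 3.5, so the output shaft turns at 840 / 3.5 = 240 RPM.

240 RPM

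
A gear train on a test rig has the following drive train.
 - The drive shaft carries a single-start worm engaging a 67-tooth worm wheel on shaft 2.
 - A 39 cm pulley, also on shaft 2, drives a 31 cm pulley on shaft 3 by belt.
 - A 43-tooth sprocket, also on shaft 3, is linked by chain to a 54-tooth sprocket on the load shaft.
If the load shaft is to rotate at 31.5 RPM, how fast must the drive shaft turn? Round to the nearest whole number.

2107 RPM

Overall ratio R = 67 × 0.79487 × 1.2558 = 66.88.
Required input speed = output speed × R = 31.5 × 66.88 = 2106.7 RPM.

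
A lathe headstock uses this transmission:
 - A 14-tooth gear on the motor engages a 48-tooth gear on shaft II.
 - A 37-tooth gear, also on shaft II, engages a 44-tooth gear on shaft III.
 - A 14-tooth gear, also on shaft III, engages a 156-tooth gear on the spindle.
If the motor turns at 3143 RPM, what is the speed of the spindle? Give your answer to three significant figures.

the motor → shaft II (gear mesh, 48/14): 3143 ÷ 3.4286 = 916.71 RPM
shaft II → shaft III (gear mesh, 44/37): 916.71 ÷ 1.1892 = 770.87 RPM
shaft III → the spindle (gear mesh, 156/14): 770.87 ÷ 11.143 = 69.18 RPM

69.2 RPM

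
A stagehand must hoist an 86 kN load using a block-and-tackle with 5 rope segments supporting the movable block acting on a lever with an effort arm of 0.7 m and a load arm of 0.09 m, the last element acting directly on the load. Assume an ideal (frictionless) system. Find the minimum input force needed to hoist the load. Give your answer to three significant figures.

Block-and-tackle MA = number of supporting rope parts = 5.
Lever MA = effort arm / load arm = 0.7/0.09 = 7.7778.
Combined ideal MA = 5 × 7.7778 = 38.889.
Effort = load / MA = 86 / 38.889 = 2.2114 kN.

2.21 kN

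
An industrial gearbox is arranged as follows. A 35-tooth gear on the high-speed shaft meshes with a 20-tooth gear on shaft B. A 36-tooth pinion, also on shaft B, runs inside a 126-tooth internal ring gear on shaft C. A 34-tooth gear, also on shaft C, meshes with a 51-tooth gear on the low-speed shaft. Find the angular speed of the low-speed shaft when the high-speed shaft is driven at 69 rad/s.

23 rad/s

Gear mesh: ratio = 20/35 = 0.57143, so shaft B turns at 69 / 0.57143 = 120.75 rad/s.
Internal gear: ratio = 126/36 = 3.5, so shaft C turns at 120.75 / 3.5 = 34.5 rad/s.
Gear mesh: ratio = 51/34 = 1.5, so the low-speed shaft turns at 34.5 / 1.5 = 23 rad/s.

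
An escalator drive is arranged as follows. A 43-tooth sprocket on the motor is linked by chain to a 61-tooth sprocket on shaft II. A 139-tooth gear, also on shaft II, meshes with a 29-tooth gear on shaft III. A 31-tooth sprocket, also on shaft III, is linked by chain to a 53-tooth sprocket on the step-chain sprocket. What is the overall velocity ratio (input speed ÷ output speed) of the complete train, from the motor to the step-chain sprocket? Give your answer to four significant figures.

Each stage contributes driven/driver: chain 61/43 = 1.4186, gear mesh 29/139 = 0.20863, chain 53/31 = 1.7097.
Overall: 1.4186 × 0.20863 × 1.7097 = 0.50601.

0.5060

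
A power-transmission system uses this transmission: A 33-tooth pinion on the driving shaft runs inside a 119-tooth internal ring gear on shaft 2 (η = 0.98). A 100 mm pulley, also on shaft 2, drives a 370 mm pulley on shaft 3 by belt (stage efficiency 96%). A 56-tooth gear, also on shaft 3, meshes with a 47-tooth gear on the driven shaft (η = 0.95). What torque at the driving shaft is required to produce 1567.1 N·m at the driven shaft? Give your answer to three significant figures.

157 N·m

Overall ratio R = 3.6061 × 3.7 × 0.83929 = 11.198; overall efficiency η = 0.98 × 0.96 × 0.95 = 0.8938.
Input torque = output torque / (R × η) = 1567.1 / (11.198 × 0.8938) = 156.58 N·m.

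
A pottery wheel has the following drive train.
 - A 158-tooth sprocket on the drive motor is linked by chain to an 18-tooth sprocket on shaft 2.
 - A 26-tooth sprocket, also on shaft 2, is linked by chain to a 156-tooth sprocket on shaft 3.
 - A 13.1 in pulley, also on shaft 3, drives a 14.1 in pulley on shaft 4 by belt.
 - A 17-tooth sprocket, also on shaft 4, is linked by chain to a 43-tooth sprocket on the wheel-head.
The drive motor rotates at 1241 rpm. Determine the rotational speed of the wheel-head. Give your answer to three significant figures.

667 rpm

Chain: ratio = 18/158 = 0.11392, so shaft 2 turns at 1241 / 0.11392 = 10893 rpm.
Chain: ratio = 156/26 = 6, so shaft 3 turns at 10893 / 6 = 1815.5 rpm.
Belt: ratio = 14.1/13.1 = 1.0763, so shaft 4 turns at 1815.5 / 1.0763 = 1686.8 rpm.
Chain: ratio = 43/17 = 2.5294, so the wheel-head turns at 1686.8 / 2.5294 = 666.86 rpm.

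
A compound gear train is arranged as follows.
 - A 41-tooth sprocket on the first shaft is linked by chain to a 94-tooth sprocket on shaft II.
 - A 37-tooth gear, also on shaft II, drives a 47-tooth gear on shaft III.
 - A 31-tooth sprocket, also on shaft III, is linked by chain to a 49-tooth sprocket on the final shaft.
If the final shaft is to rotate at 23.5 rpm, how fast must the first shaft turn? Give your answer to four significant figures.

Overall ratio R = 2.2927 × 1.2703 × 1.5806 = 4.6034.
Required input speed = output speed × R = 23.5 × 4.6034 = 108.18 rpm.

108.2 rpm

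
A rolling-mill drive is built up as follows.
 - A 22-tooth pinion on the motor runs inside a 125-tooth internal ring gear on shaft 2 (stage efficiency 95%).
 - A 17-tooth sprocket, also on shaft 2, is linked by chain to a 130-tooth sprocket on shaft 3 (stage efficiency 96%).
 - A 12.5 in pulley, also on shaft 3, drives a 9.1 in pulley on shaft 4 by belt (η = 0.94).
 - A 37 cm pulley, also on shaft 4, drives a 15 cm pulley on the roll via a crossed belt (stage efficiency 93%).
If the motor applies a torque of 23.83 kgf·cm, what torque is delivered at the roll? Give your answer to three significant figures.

Internal gear: ratio = 125/22 = 5.6818; torque at shaft 2 = 23.83 × 5.6818 × 0.95 = 128.63 kgf·cm.
Chain: ratio = 130/17 = 7.6471; torque at shaft 3 = 128.63 × 7.6471 × 0.96 = 944.28 kgf·cm.
Belt: ratio = 9.1/12.5 = 0.728; torque at shaft 4 = 944.28 × 0.728 × 0.94 = 646.19 kgf·cm.
Belt: ratio = 15/37 = 0.40541; torque at the roll = 646.19 × 0.40541 × 0.93 = 243.63 kgf·cm.

244 kgf·cm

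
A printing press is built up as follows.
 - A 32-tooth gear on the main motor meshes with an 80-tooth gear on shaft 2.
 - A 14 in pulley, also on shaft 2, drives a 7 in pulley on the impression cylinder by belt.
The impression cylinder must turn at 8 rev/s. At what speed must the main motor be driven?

10 rev/s

Overall ratio R = 2.5 × 0.5 = 1.25.
Required input speed = output speed × R = 8 × 1.25 = 10 rev/s.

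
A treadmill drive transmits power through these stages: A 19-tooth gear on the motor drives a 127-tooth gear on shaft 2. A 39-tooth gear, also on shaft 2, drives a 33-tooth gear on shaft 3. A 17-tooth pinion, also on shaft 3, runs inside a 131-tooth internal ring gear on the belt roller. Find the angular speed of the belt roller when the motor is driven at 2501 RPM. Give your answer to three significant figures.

57.4 RPM

the motor → shaft 2 (gear mesh, 127/19): 2501 ÷ 6.6842 = 374.17 RPM
shaft 2 → shaft 3 (gear mesh, 33/39): 374.17 ÷ 0.84615 = 442.2 RPM
shaft 3 → the belt roller (internal gear, 131/17): 442.2 ÷ 7.7059 = 57.384 RPM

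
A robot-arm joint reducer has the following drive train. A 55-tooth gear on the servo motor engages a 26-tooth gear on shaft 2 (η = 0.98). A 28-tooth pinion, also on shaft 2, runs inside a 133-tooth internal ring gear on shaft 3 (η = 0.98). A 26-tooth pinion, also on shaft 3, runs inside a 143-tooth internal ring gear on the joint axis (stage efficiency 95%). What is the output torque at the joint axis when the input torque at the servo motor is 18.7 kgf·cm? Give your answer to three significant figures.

211 kgf·cm

After the gear mesh (26/55): 18.7 × 0.47273 × 0.98 = 8.6632 kgf·cm
After the internal gear (133/28): 8.6632 × 4.75 × 0.98 = 40.327 kgf·cm
After the internal gear (143/26): 40.327 × 5.5 × 0.95 = 210.71 kgf·cm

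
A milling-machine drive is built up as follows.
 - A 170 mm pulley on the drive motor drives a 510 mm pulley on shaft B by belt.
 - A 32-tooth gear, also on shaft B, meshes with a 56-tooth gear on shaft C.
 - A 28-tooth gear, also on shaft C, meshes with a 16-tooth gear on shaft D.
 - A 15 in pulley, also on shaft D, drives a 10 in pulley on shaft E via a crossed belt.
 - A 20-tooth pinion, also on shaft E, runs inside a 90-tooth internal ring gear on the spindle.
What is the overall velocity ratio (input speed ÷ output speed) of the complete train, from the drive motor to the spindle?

9

Each stage contributes driven/driver: belt 510/170 = 3, gear mesh 56/32 = 1.75, gear mesh 16/28 = 0.57143, belt 10/15 = 0.66667, internal gear 90/20 = 4.5.
Overall: 3 × 1.75 × 0.57143 × 0.66667 × 4.5 = 9.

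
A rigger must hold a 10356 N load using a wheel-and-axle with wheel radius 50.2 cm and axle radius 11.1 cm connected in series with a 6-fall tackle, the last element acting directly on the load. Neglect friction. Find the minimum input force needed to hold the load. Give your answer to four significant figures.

Wheel-and-axle MA = R/r = 50.2/11.1 = 4.5225.
Block-and-tackle MA = number of supporting rope parts = 6.
Combined ideal MA = 4.5225 × 6 = 27.135.
Effort = load / MA = 10356 / 27.135 = 381.65 N.

381.6 N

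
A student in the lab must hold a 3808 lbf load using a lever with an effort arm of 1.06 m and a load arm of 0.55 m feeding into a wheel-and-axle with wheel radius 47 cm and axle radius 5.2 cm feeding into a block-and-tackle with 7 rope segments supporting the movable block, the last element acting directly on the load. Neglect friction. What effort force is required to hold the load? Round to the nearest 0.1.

Lever MA = effort arm / load arm = 1.06/0.55 = 1.9273.
Wheel-and-axle MA = R/r = 47/5.2 = 9.0385.
Block-and-tackle MA = number of supporting rope parts = 7.
Combined ideal MA = 1.9273 × 9.0385 × 7 = 121.94.
Effort = load / MA = 3808 / 121.94 = 31.229 lbf.

31.2 lbf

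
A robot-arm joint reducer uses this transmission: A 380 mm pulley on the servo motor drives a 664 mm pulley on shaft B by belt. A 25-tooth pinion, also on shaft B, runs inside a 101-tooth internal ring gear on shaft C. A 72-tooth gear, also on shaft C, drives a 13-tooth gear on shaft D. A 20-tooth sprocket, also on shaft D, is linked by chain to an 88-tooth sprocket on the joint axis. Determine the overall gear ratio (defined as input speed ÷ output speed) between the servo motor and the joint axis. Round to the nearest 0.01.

5.61

Each stage contributes driven/driver: belt 664/380 = 1.7474, internal gear 101/25 = 4.04, gear mesh 13/72 = 0.18056, chain 88/20 = 4.4.
Overall: 1.7474 × 4.04 × 0.18056 × 4.4 = 5.6083.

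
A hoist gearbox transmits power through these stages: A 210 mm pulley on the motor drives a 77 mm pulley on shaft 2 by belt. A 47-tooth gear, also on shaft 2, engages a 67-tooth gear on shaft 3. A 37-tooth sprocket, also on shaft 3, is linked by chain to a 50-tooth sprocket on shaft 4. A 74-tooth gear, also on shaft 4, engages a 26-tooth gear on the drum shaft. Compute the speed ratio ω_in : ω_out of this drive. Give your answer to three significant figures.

0.248

Each stage contributes driven/driver: belt 77/210 = 0.36667, gear mesh 67/47 = 1.4255, chain 50/37 = 1.3514, gear mesh 26/74 = 0.35135.
Overall: 0.36667 × 1.4255 × 1.3514 × 0.35135 = 0.24818.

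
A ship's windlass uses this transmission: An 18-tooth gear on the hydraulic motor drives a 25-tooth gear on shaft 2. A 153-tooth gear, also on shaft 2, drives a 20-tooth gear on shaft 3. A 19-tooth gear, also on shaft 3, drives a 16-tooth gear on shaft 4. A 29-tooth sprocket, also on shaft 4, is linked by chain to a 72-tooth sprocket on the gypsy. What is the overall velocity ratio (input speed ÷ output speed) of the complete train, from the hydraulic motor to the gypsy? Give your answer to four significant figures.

Each stage contributes driven/driver: gear mesh 25/18 = 1.3889, gear mesh 20/153 = 0.13072, gear mesh 16/19 = 0.84211, chain 72/29 = 2.4828.
Overall: 1.3889 × 0.13072 × 0.84211 × 2.4828 = 0.37958.

0.3796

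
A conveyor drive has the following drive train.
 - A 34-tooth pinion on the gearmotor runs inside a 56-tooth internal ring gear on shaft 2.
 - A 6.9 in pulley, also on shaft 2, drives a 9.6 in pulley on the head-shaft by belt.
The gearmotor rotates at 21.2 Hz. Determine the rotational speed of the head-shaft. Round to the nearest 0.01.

9.25 Hz

the gearmotor → shaft 2 (internal gear, 56/34): 21.2 ÷ 1.6471 = 12.871 Hz
shaft 2 → the head-shaft (belt, 9.6/6.9): 12.871 ÷ 1.3913 = 9.2513 Hz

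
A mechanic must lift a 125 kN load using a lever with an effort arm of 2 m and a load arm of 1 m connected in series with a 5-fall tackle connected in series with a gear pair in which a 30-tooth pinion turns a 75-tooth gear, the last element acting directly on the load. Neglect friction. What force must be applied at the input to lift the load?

Lever MA = effort arm / load arm = 2/1 = 2.
Block-and-tackle MA = number of supporting rope parts = 5.
Gear pair MA = 75/30 = 2.5.
Combined ideal MA = 2 × 5 × 2.5 = 25.
Effort = load / MA = 125 / 25 = 5 kN.

5 kN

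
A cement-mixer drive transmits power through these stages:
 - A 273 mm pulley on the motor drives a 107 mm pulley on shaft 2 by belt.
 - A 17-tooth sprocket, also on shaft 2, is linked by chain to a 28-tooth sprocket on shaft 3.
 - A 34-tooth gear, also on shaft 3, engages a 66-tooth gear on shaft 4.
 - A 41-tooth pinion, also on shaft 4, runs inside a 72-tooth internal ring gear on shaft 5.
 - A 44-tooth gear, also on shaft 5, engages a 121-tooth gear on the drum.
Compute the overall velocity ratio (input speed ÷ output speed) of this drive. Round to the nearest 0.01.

Each stage contributes driven/driver: belt 107/273 = 0.39194, chain 28/17 = 1.6471, gear mesh 66/34 = 1.9412, internal gear 72/41 = 1.7561, gear mesh 121/44 = 2.75.
Overall: 0.39194 × 1.6471 × 1.9412 × 1.7561 × 2.75 = 6.0517.

6.05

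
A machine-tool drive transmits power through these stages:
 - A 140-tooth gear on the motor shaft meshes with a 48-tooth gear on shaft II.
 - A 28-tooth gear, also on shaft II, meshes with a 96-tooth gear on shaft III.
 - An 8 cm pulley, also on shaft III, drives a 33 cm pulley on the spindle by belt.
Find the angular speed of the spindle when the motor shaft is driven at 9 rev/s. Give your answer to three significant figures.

1.86 rev/s

gear mesh 48/140 = 0.34286 → 9/0.34286 = 26.25 rev/s
gear mesh 96/28 = 3.4286 → 26.25/3.4286 = 7.6562 rev/s
belt 33/8 = 4.125 → 7.6562/4.125 = 1.8561 rev/s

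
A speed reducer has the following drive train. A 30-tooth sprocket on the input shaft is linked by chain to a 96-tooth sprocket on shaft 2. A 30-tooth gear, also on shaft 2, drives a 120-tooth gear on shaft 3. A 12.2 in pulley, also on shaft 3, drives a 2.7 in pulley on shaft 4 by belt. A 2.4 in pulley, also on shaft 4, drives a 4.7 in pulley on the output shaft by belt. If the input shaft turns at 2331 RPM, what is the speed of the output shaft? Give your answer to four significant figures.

the input shaft → shaft 2 (chain, 96/30): 2331 ÷ 3.2 = 728.44 RPM
shaft 2 → shaft 3 (gear mesh, 120/30): 728.44 ÷ 4 = 182.11 RPM
shaft 3 → shaft 4 (belt, 2.7/12.2): 182.11 ÷ 0.22131 = 822.86 RPM
shaft 4 → the output shaft (belt, 4.7/2.4): 822.86 ÷ 1.9583 = 420.19 RPM

420.2 RPM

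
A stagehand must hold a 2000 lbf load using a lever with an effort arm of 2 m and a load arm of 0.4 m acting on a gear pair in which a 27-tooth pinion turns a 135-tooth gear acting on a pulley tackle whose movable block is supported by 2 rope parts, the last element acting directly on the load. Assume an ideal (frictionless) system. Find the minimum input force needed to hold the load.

40 lbf

Lever MA = effort arm / load arm = 2/0.4 = 5.
Gear pair MA = 135/27 = 5.
Block-and-tackle MA = number of supporting rope parts = 2.
Combined ideal MA = 5 × 5 × 2 = 50.
Effort = load / MA = 2000 / 50 = 40 lbf.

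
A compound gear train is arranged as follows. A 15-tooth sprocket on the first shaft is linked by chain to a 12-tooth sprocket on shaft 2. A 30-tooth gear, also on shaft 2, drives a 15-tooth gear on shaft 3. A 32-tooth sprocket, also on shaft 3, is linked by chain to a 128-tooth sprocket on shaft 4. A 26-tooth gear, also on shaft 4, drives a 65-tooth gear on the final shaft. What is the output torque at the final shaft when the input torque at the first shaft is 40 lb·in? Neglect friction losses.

160 lb·in

After the chain (12/15): 40 × 0.8 = 32 lb·in
After the gear mesh (15/30): 32 × 0.5 = 16 lb·in
After the chain (128/32): 16 × 4 = 64 lb·in
After the gear mesh (65/26): 64 × 2.5 = 160 lb·in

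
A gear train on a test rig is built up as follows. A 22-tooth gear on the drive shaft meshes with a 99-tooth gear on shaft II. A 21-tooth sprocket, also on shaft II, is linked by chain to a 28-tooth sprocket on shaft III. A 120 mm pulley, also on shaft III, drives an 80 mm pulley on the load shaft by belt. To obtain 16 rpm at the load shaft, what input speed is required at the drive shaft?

Overall ratio R = 4.5 × 1.3333 × 0.66667 = 4.
Required input speed = output speed × R = 16 × 4 = 64 rpm.

64 rpm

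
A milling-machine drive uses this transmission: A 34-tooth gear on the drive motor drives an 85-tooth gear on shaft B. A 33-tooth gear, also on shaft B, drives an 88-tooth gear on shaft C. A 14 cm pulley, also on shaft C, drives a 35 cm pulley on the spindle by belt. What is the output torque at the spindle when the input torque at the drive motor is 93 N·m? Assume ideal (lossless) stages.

Gear mesh: ratio = 85/34 = 2.5; torque at shaft B = 93 × 2.5 = 232.5 N·m.
Gear mesh: ratio = 88/33 = 2.6667; torque at shaft C = 232.5 × 2.6667 = 620 N·m.
Belt: ratio = 35/14 = 2.5; torque at the spindle = 620 × 2.5 = 1550 N·m.

1550 N·m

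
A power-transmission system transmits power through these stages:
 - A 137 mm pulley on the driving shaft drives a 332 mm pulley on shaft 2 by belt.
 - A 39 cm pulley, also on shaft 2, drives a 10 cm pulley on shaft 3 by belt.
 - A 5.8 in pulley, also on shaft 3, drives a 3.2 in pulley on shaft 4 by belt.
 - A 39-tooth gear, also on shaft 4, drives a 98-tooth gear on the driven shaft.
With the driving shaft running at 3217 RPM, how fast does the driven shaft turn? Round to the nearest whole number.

Belt: ratio = 332/137 = 2.4234, so shaft 2 turns at 3217 / 2.4234 = 1327.5 RPM.
Belt: ratio = 10/39 = 0.25641, so shaft 3 turns at 1327.5 / 0.25641 = 5177.2 RPM.
Belt: ratio = 3.2/5.8 = 0.55172, so shaft 4 turns at 5177.2 / 0.55172 = 9383.7 RPM.
Gear mesh: ratio = 98/39 = 2.5128, so the driven shaft turns at 9383.7 / 2.5128 = 3734.3 RPM.

3734 RPM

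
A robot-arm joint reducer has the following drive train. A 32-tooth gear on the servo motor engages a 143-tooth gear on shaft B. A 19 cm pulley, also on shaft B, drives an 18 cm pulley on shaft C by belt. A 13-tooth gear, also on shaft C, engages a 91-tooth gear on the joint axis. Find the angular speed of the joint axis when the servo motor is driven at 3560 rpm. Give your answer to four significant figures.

the servo motor → shaft B (gear mesh, 143/32): 3560 ÷ 4.4688 = 796.64 rpm
shaft B → shaft C (belt, 18/19): 796.64 ÷ 0.94737 = 840.9 rpm
shaft C → the joint axis (gear mesh, 91/13): 840.9 ÷ 7 = 120.13 rpm

120.1 rpm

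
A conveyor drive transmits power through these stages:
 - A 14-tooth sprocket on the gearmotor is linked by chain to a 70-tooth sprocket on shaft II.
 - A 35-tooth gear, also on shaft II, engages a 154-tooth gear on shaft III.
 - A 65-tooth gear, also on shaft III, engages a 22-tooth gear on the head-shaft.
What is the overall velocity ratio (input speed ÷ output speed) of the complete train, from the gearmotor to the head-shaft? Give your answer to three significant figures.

7.45

Each stage contributes driven/driver: chain 70/14 = 5, gear mesh 154/35 = 4.4, gear mesh 22/65 = 0.33846.
Overall: 5 × 4.4 × 0.33846 = 7.4462.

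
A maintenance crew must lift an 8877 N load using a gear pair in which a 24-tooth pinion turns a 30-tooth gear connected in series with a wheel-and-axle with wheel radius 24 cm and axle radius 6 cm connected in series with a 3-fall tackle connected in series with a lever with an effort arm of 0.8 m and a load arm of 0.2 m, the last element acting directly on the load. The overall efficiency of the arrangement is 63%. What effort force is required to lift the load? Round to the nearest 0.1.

Gear pair MA = 30/24 = 1.25.
Wheel-and-axle MA = R/r = 24/6 = 4.
Block-and-tackle MA = number of supporting rope parts = 3.
Lever MA = effort arm / load arm = 0.8/0.2 = 4.
Combined ideal MA = 1.25 × 4 × 3 × 4 = 60.
Actual MA = 60 × 0.63 = 37.8.
Effort = load / actual MA = 8877 / 37.8 = 234.84 N.

234.8 N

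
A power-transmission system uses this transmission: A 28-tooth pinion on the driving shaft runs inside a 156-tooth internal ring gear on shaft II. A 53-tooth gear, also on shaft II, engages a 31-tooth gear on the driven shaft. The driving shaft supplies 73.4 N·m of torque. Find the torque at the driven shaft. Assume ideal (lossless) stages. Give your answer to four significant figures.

239.2 N·m

Internal gear: ratio = 156/28 = 5.5714; torque at shaft II = 73.4 × 5.5714 = 408.94 N·m.
Gear mesh: ratio = 31/53 = 0.58491; torque at the driven shaft = 408.94 × 0.58491 = 239.19 N·m.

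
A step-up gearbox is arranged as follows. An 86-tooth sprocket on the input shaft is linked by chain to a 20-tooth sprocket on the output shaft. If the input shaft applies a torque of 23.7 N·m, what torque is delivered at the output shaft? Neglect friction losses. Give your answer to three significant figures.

Chain: ratio = 20/86 = 0.23256; torque at the output shaft = 23.7 × 0.23256 = 5.5116 N·m.

5.51 N·m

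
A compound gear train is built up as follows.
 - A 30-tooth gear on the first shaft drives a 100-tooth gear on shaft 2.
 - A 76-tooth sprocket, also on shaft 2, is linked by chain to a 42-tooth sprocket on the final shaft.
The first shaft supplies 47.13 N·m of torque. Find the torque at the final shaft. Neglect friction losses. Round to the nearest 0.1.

86.8 N·m

gear mesh 100/30 = 3.3333 → τ = 47.13·3.3333 = 157.1 N·m
chain 42/76 = 0.55263 → τ = 157.1·0.55263 = 86.818 N·m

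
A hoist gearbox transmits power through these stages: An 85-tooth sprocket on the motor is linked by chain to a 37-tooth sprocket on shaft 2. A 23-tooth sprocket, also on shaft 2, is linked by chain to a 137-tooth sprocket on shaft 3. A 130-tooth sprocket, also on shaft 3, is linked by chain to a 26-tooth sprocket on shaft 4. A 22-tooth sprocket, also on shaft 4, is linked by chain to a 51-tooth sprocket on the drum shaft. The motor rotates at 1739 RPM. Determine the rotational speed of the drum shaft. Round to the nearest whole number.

chain 37/85 = 0.43529 → 1739/0.43529 = 3995 RPM
chain 137/23 = 5.9565 → 3995/5.9565 = 670.69 RPM
chain 26/130 = 0.2 → 670.69/0.2 = 3353.5 RPM
chain 51/22 = 2.3182 → 3353.5/2.3182 = 1446.6 RPM

1447 RPM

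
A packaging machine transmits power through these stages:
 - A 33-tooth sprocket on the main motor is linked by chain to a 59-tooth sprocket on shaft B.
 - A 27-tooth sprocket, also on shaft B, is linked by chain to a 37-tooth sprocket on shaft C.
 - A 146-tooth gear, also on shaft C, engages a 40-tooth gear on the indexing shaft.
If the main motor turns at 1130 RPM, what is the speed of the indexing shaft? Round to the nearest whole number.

Chain: ratio = 59/33 = 1.7879, so shaft B turns at 1130 / 1.7879 = 632.03 RPM.
Chain: ratio = 37/27 = 1.3704, so shaft C turns at 632.03 / 1.3704 = 461.21 RPM.
Gear mesh: ratio = 40/146 = 0.27397, so the indexing shaft turns at 461.21 / 0.27397 = 1683.4 RPM.

1683 RPM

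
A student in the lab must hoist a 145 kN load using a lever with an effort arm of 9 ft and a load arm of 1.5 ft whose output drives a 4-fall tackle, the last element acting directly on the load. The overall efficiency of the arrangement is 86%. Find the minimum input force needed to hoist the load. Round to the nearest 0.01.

7.03 kN

Lever MA = effort arm / load arm = 9/1.5 = 6.
Block-and-tackle MA = number of supporting rope parts = 4.
Combined ideal MA = 6 × 4 = 24.
Actual MA = 24 × 0.86 = 20.64.
Effort = load / actual MA = 145 / 20.64 = 7.0252 kN.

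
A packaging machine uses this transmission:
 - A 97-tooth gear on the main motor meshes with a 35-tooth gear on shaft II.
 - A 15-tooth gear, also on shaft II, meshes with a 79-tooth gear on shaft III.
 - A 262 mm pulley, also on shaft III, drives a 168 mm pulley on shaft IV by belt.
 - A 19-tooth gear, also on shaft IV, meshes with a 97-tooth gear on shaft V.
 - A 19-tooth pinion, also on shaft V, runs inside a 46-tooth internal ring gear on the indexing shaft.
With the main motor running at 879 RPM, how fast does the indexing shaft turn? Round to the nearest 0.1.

the main motor → shaft II (gear mesh, 35/97): 879 ÷ 0.36082 = 2436.1 RPM
shaft II → shaft III (gear mesh, 79/15): 2436.1 ÷ 5.2667 = 462.55 RPM
shaft III → shaft IV (belt, 168/262): 462.55 ÷ 0.64122 = 721.35 RPM
shaft IV → shaft V (gear mesh, 97/19): 721.35 ÷ 5.1053 = 141.3 RPM
shaft V → the indexing shaft (internal gear, 46/19): 141.3 ÷ 2.4211 = 58.361 RPM

58.4 RPM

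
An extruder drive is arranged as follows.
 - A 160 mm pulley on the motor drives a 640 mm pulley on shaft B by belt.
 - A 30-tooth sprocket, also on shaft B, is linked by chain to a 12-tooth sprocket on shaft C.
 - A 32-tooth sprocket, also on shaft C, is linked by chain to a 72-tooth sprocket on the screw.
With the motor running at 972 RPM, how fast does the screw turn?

270 RPM

belt 640/160 = 4 → 972/4 = 243 RPM
chain 12/30 = 0.4 → 243/0.4 = 607.5 RPM
chain 72/32 = 2.25 → 607.5/2.25 = 270 RPM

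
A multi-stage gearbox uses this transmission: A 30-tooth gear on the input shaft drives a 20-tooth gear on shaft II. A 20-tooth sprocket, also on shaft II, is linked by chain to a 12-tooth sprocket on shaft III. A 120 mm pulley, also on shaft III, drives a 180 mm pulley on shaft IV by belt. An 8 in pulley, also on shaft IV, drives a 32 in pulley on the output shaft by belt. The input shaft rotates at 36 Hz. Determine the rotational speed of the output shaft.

gear mesh 20/30 = 0.66667 → 36/0.66667 = 54 Hz
chain 12/20 = 0.6 → 54/0.6 = 90 Hz
belt 180/120 = 1.5 → 90/1.5 = 60 Hz
belt 32/8 = 4 → 60/4 = 15 Hz

15 Hz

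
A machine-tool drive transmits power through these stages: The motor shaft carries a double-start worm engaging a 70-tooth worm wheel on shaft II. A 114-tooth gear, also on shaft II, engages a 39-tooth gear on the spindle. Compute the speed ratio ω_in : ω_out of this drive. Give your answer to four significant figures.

Each stage contributes driven/driver: worm 70/2 = 35, gear mesh 39/114 = 0.34211.
Overall: 35 × 0.34211 = 11.974.

11.97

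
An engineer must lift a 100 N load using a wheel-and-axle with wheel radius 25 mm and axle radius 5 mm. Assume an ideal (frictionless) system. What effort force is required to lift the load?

Wheel-and-axle MA = R/r = 25/5 = 5.
Effort = load / MA = 100 / 5 = 20 N.

20 N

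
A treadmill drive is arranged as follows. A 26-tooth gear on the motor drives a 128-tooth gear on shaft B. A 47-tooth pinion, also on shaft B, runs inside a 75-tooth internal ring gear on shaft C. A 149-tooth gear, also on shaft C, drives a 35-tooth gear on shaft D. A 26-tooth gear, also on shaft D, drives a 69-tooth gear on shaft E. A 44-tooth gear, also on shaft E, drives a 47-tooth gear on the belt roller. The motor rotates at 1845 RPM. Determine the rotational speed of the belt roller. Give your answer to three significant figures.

Gear mesh: ratio = 128/26 = 4.9231, so shaft B turns at 1845 / 4.9231 = 374.77 RPM.
Internal gear: ratio = 75/47 = 1.5957, so shaft C turns at 374.77 / 1.5957 = 234.85 RPM.
Gear mesh: ratio = 35/149 = 0.2349, so shaft D turns at 234.85 / 0.2349 = 999.8 RPM.
Gear mesh: ratio = 69/26 = 2.6538, so shaft E turns at 999.8 / 2.6538 = 376.74 RPM.
Gear mesh: ratio = 47/44 = 1.0682, so the belt roller turns at 376.74 / 1.0682 = 352.69 RPM.

353 RPM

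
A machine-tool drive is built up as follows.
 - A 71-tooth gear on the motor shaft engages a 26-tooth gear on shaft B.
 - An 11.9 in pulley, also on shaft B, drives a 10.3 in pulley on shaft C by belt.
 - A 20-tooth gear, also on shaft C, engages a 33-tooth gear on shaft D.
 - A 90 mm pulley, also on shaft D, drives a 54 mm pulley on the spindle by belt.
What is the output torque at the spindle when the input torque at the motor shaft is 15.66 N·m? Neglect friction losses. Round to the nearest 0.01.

4.91 N·m

gear mesh 26/71 = 0.3662 → τ = 15.66·0.3662 = 5.7346 N·m
belt 10.3/11.9 = 0.86555 → τ = 5.7346·0.86555 = 4.9636 N·m
gear mesh 33/20 = 1.65 → τ = 4.9636·1.65 = 8.1899 N·m
belt 54/90 = 0.6 → τ = 8.1899·0.6 = 4.914 N·m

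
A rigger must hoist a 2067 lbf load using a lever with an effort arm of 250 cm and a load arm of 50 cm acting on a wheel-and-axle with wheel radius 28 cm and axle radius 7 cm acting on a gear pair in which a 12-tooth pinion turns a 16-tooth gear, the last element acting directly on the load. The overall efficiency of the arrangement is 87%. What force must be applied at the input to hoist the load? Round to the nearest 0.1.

89.1 lbf

Lever MA = effort arm / load arm = 250/50 = 5.
Wheel-and-axle MA = R/r = 28/7 = 4.
Gear pair MA = 16/12 = 1.3333.
Combined ideal MA = 5 × 4 × 1.3333 = 26.667.
Actual MA = 26.667 × 0.87 = 23.2.
Effort = load / actual MA = 2067 / 23.2 = 89.095 lbf.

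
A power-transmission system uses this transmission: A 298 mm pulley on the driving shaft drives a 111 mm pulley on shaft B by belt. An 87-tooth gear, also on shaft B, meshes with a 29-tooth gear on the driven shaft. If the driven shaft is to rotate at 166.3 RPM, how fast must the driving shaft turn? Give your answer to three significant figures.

Overall ratio R = 0.37248 × 0.33333 = 0.12416.
Required input speed = output speed × R = 166.3 × 0.12416 = 20.648 RPM.

20.6 RPM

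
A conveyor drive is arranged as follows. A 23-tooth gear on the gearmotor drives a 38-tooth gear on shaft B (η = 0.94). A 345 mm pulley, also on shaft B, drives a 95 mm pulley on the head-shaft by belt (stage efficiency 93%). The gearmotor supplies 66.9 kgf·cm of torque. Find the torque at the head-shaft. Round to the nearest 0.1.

26.6 kgf·cm

gear mesh 38/23 = 1.6522 → τ = 66.9·1.6522·0.94 = 103.9 kgf·cm
belt 95/345 = 0.27536 → τ = 103.9·0.27536·0.93 = 26.607 kgf·cm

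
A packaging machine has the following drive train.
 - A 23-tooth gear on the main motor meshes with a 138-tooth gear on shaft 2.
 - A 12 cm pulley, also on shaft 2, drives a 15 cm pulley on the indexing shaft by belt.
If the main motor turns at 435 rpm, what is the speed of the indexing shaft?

the main motor → shaft 2 (gear mesh, 138/23): 435 ÷ 6 = 72.5 rpm
shaft 2 → the indexing shaft (belt, 15/12): 72.5 ÷ 1.25 = 58 rpm

58 rpm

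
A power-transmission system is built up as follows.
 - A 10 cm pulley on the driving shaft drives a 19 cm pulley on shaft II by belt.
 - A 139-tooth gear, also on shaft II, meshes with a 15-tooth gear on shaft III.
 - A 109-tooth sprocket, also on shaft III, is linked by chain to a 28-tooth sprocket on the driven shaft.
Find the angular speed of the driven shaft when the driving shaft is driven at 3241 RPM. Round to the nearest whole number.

61534 RPM

Belt: ratio = 19/10 = 1.9, so shaft II turns at 3241 / 1.9 = 1705.8 RPM.
Gear mesh: ratio = 15/139 = 0.10791, so shaft III turns at 1705.8 / 0.10791 = 15807 RPM.
Chain: ratio = 28/109 = 0.25688, so the driven shaft turns at 15807 / 0.25688 = 61534 RPM.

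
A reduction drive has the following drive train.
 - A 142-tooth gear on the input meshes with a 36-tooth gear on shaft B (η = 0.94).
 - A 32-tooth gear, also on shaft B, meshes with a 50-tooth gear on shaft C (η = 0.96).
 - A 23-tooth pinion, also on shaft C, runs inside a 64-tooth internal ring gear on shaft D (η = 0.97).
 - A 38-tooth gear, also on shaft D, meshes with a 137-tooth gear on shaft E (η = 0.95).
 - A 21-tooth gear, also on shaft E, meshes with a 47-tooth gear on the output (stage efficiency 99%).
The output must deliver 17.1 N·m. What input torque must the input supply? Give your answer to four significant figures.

Overall ratio R = 0.25352 × 1.5625 × 2.7826 × 3.6053 × 2.2381 = 8.8941; overall efficiency η = 0.94 × 0.96 × 0.97 × 0.95 × 0.99 = 0.8232.
Input torque = output torque / (R × η) = 17.1 / (8.8941 × 0.8232) = 2.3354 N·m.

2.335 N·m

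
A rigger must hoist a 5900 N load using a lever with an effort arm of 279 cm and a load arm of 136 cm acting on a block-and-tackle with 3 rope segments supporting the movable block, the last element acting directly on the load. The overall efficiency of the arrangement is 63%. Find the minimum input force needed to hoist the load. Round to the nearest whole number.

1522 N

Lever MA = effort arm / load arm = 279/136 = 2.0515.
Block-and-tackle MA = number of supporting rope parts = 3.
Combined ideal MA = 2.0515 × 3 = 6.1544.
Actual MA = 6.1544 × 0.63 = 3.8773.
Effort = load / actual MA = 5900 / 3.8773 = 1521.7 N.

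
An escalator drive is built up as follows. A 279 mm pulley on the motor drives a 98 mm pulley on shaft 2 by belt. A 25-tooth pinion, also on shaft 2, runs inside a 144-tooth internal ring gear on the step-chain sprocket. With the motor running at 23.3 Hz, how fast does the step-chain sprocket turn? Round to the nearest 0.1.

Belt: ratio = 98/279 = 0.35125, so shaft 2 turns at 23.3 / 0.35125 = 66.334 Hz.
Internal gear: ratio = 144/25 = 5.76, so the step-chain sprocket turns at 66.334 / 5.76 = 11.516 Hz.

11.5 Hz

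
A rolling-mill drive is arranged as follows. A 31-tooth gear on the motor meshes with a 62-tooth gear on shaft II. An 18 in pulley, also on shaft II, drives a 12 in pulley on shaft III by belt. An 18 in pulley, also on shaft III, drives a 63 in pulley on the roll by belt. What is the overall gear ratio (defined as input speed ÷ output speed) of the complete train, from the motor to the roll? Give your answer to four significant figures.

4.667

Each stage contributes driven/driver: gear mesh 62/31 = 2, belt 12/18 = 0.66667, belt 63/18 = 3.5.
Overall: 2 × 0.66667 × 3.5 = 4.6667.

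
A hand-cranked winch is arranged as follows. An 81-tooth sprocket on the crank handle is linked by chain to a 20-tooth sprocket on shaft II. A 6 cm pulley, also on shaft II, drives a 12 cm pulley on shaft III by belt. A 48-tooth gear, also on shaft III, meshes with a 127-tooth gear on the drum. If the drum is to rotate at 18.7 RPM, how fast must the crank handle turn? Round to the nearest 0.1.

24.4 RPM

Overall ratio R = 0.24691 × 2 × 2.6458 = 1.3066.
Required input speed = output speed × R = 18.7 × 1.3066 = 24.433 RPM.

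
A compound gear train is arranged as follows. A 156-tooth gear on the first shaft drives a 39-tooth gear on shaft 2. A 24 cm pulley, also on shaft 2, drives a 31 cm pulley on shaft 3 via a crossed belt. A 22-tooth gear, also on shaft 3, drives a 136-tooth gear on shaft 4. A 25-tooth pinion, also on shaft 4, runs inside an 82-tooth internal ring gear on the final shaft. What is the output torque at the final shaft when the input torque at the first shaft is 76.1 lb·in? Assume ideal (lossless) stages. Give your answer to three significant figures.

498 lb·in

gear mesh 39/156 = 0.25 → τ = 76.1·0.25 = 19.025 lb·in
belt 31/24 = 1.2917 → τ = 19.025·1.2917 = 24.574 lb·in
gear mesh 136/22 = 6.1818 → τ = 24.574·6.1818 = 151.91 lb·in
internal gear 82/25 = 3.28 → τ = 151.91·3.28 = 498.27 lb·in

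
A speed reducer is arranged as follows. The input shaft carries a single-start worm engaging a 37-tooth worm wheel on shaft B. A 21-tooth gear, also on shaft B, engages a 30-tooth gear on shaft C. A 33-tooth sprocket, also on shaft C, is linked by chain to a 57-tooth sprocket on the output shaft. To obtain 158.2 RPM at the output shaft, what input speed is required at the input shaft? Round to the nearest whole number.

14443 RPM

Overall ratio R = 37 × 1.4286 × 1.7273 = 91.299.
Required input speed = output speed × R = 158.2 × 91.299 = 14443 RPM.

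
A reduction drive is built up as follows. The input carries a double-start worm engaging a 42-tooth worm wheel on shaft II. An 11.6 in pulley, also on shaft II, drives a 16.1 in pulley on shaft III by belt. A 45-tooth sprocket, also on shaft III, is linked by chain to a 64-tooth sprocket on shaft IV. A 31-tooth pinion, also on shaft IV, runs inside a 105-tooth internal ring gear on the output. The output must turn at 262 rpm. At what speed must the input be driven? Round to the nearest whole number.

Overall ratio R = 21 × 1.3879 × 1.4222 × 3.3871 = 140.4.
Required input speed = output speed × R = 262 × 140.4 = 36786 rpm.

36786 rpm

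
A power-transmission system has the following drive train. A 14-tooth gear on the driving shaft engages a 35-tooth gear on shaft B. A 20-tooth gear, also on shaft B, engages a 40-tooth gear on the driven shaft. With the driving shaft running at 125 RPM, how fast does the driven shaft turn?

25 RPM

gear mesh 35/14 = 2.5 → 125/2.5 = 50 RPM
gear mesh 40/20 = 2 → 50/2 = 25 RPM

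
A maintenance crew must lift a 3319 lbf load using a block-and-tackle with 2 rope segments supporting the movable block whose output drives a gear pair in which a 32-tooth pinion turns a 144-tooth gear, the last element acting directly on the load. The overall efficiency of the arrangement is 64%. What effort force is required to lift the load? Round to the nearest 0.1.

576.2 lbf

Block-and-tackle MA = number of supporting rope parts = 2.
Gear pair MA = 144/32 = 4.5.
Combined ideal MA = 2 × 4.5 = 9.
Actual MA = 9 × 0.64 = 5.76.
Effort = load / actual MA = 3319 / 5.76 = 576.22 lbf.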